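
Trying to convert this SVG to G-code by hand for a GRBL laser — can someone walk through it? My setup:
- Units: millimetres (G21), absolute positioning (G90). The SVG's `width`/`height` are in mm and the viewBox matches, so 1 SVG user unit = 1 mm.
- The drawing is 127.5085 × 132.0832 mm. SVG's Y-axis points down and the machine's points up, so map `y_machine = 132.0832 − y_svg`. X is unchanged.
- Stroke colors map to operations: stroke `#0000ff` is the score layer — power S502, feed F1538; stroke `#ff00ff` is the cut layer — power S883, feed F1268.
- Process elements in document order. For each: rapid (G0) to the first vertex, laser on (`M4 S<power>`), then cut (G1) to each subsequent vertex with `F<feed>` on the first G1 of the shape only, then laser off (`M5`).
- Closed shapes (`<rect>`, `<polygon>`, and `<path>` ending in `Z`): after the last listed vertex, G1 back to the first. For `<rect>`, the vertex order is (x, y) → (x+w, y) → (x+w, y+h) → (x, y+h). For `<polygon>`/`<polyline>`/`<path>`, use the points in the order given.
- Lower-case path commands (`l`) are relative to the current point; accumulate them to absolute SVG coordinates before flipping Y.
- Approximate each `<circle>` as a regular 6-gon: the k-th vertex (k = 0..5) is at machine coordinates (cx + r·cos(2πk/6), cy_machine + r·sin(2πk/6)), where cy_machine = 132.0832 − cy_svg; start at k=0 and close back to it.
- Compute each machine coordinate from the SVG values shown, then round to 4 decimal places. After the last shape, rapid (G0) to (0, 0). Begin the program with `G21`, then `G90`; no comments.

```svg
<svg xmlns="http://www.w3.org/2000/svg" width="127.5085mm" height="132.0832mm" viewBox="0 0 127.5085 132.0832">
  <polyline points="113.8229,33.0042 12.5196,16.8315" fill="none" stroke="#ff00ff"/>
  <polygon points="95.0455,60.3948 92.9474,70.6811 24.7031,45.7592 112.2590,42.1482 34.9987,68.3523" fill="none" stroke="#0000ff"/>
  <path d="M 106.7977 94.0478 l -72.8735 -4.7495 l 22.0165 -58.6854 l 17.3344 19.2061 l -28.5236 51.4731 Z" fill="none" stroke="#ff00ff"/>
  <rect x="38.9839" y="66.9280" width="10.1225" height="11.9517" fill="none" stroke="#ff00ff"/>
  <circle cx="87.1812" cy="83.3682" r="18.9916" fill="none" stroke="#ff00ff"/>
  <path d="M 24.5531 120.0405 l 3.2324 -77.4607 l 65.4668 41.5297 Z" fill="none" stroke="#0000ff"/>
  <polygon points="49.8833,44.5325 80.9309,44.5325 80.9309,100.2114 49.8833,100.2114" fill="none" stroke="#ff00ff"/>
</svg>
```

G21
G90
G0 X113.8229 Y99.0790
M4 S883
G1 X12.5196 Y115.2517 F1268
M5
G0 X95.0455 Y71.6884
M4 S502
G1 X92.9474 Y61.4021 F1538
G1 X24.7031 Y86.3240
G1 X112.2590 Y89.9350
G1 X34.9987 Y63.7309
G1 X95.0455 Y71.6884
M5
G0 X106.7977 Y38.0354
M4 S883
G1 X33.9242 Y42.7849 F1268
G1 X55.9407 Y101.4703
G1 X73.2751 Y82.2642
G1 X44.7515 Y30.7911
G1 X106.7977 Y38.0354
M5
G0 X38.9839 Y65.1552
M4 S883
G1 X49.1064 Y65.1552 F1268
G1 X49.1064 Y53.2035
G1 X38.9839 Y53.2035
G1 X38.9839 Y65.1552
M5
G0 X106.1728 Y48.7150
M4 S883
G1 X96.6770 Y65.1622 F1268
G1 X77.6854 Y65.1622
G1 X68.1896 Y48.7150
G1 X77.6854 Y32.2678
G1 X96.6770 Y32.2678
G1 X106.1728 Y48.7150
M5
G0 X24.5531 Y12.0427
M4 S502
G1 X27.7855 Y89.5034 F1538
G1 X93.2523 Y47.9737
G1 X24.5531 Y12.0427
M5
G0 X49.8833 Y87.5507
M4 S883
G1 X80.9309 Y87.5507 F1268
G1 X80.9309 Y31.8718
G1 X49.8833 Y31.8718
G1 X49.8833 Y87.5507
M5
G0 X0.0000 Y0.0000

1 u = 1 mm; y_m = 132.0832 − y.

[1] `<polyline>` line segment, #ff00ff→cut S883 F1268: (113.8229,99.0790) → (12.5196,115.2517)

[2] `<polygon>` closed polygon, #0000ff→score S502 F1538: (95.0455,71.6884) → (92.9474,61.4021) → (24.7031,86.3240) → (112.2590,89.9350) → (34.9987,63.7309) → (95.0455,71.6884) (closed)

[3] `<path>` closed polygon, #ff00ff→cut S883 F1268: (106.7977,38.0354) → (33.9242,42.7849) → (55.9407,101.4703) → (73.2751,82.2642) → (44.7515,30.7911) → (106.7977,38.0354) (closed)

[4] `<rect>` rectangle, #ff00ff→cut S883 F1268: (38.9839,65.1552) → (49.1064,65.1552) → (49.1064,53.2035) → (38.9839,53.2035) → (38.9839,65.1552) (closed)

[5] `<circle>` circle, #ff00ff→cut S883 F1268: (106.1728,48.7150) → (96.6770,65.1622) → (77.6854,65.1622) → (68.1896,48.7150) → (77.6854,32.2678) → (96.6770,32.2678) → (106.1728,48.7150) (closed)

[6] `<path>` regular polygon, #0000ff→score S502 F1538: (24.5531,12.0427) → (27.7855,89.5034) → (93.2523,47.9737) → (24.5531,12.0427) (closed)

[7] `<polygon>` rectangle, #ff00ff→cut S883 F1268: (49.8833,87.5507) → (80.9309,87.5507) → (80.9309,31.8718) → (49.8833,31.8718) → (49.8833,87.5507) (closed)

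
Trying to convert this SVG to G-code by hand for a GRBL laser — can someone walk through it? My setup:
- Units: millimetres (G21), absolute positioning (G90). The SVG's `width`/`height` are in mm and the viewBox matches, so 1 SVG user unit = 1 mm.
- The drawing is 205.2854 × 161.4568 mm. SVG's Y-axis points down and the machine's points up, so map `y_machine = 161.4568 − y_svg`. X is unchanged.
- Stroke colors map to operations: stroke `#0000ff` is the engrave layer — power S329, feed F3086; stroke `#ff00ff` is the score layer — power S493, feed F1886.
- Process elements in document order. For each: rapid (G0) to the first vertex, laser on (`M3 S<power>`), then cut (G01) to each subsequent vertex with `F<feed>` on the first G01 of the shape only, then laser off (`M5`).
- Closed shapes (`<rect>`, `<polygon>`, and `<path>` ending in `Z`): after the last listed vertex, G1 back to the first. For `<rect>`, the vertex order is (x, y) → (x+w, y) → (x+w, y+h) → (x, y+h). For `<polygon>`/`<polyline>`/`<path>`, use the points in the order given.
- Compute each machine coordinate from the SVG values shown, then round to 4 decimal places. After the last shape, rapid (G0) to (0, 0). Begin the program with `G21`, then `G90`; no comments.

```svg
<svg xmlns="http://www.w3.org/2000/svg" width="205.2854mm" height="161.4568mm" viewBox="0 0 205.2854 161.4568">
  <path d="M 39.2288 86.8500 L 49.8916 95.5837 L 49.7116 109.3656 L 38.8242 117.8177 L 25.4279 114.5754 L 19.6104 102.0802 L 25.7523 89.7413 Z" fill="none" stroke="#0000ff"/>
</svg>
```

viewBox `0 0 205.2854 161.4568` with mm width/height → 1 unit = 1 mm. Flip: y_m = 161.4568 − y_svg.

**Shape 1** — `<path>` regular polygon, stroke `#0000ff` → engrave (S329, F3086). Machine vertices: (39.2288,74.6068) → (49.8916,65.8731) → (49.7116,52.0912) → (38.8242,43.6391) → (25.4279,46.8814) → (19.6104,59.3766) → (25.7523,71.7155) → (39.2288,74.6068). Closed: final G1 returns to the first vertex.

G21
G90
G0 X39.2288 Y74.6068
M3 S329
G01 X49.8916 Y65.8731 F3086
G01 X49.7116 Y52.0912
G01 X38.8242 Y43.6391
G01 X25.4279 Y46.8814
G01 X19.6104 Y59.3766
G01 X25.7523 Y71.7155
G01 X39.2288 Y74.6068
M5
G0 X0.0000 Y0.0000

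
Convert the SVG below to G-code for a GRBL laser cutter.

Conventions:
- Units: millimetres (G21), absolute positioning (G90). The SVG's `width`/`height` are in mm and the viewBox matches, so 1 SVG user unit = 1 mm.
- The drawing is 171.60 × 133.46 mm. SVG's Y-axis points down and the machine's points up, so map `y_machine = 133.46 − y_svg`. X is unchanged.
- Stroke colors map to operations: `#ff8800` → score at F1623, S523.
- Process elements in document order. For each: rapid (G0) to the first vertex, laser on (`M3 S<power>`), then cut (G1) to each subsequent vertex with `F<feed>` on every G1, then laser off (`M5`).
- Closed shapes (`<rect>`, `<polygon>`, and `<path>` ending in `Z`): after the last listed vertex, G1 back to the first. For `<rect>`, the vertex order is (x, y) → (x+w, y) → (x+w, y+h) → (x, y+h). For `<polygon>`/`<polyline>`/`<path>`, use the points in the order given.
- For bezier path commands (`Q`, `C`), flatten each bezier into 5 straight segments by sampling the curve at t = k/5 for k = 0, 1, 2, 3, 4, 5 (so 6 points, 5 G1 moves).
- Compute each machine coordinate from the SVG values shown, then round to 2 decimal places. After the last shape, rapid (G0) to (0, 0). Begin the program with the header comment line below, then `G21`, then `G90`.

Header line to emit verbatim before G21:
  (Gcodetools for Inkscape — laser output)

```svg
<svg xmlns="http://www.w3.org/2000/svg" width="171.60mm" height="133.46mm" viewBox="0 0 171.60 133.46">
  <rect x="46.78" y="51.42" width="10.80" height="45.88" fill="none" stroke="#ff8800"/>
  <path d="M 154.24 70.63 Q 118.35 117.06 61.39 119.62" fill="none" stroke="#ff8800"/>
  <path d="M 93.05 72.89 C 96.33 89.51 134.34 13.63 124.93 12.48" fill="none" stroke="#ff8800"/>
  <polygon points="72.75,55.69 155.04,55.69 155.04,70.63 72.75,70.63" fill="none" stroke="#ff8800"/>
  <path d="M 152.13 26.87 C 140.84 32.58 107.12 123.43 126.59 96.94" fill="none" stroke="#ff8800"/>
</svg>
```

(Gcodetools for Inkscape — laser output)
G21
G90
G0 X46.78 Y82.04
M3 S523
G1 X57.58 Y82.04 F1623
G1 X57.58 Y36.16 F1623
G1 X46.78 Y36.16 F1623
G1 X46.78 Y82.04 F1623
M5
G0 X154.24 Y62.83
M3 S523
G1 X139.04 Y46.01 F1623
G1 X122.16 Y32.71 F1623
G1 X103.59 Y22.91 F1623
G1 X83.33 Y16.62 F1623
G1 X61.39 Y13.84 F1623
M5
G0 X93.05 Y60.57
M3 S523
G1 X98.53 Y60.36 F1623
G1 X108.40 Y74.32 F1623
G1 X118.72 Y94.43 F1623
G1 X125.54 Y112.66 F1623
G1 X124.93 Y120.98 F1623
M5
G0 X72.75 Y77.77
M3 S523
G1 X155.04 Y77.77 F1623
G1 X155.04 Y62.83 F1623
G1 X72.75 Y62.83 F1623
G1 X72.75 Y77.77 F1623
M5
G0 X152.13 Y106.59
M3 S523
G1 X143.27 Y94.57 F1623
G1 X132.66 Y71.83 F1623
G1 X123.92 Y48.10 F1623
G1 X120.69 Y33.09 F1623
G1 X126.59 Y36.52 F1623
M5
G0 X0.00 Y0.00

Since the viewBox matches the mm dimensions, user units are millimetres directly. The only transform is the Y-flip y_m = 133.46 − y_svg.

Shape 1 is a rectangle drawn with `<rect>`. Its stroke #ff8800 means score at S523, F1623. After flipping Y the toolpath is (46.78,82.04) → (57.58,82.04) → (57.58,36.16) → (46.78,36.16) → (46.78,82.04), returning to the start.

Shape 2 is a quadratic bezier drawn with `<path>`. Its stroke #ff8800 means score at S523, F1623. After flipping Y the toolpath is (154.24,62.83) → (139.04,46.01) → (122.16,32.71) → (103.59,22.91) → (83.33,16.62) → (61.39,13.84).

Shape 3 is a cubic bezier drawn with `<path>`. Its stroke #ff8800 means score at S523, F1623. After flipping Y the toolpath is (93.05,60.57) → (98.53,60.36) → (108.40,74.32) → (118.72,94.43) → (125.54,112.66) → (124.93,120.98).

Shape 4 is a rectangle drawn with `<polygon>`. Its stroke #ff8800 means score at S523, F1623. After flipping Y the toolpath is (72.75,77.77) → (155.04,77.77) → (155.04,62.83) → (72.75,62.83) → (72.75,77.77), returning to the start.

Shape 5 is a cubic bezier drawn with `<path>`. Its stroke #ff8800 means score at S523, F1623. After flipping Y the toolpath is (152.13,106.59) → (143.27,94.57) → (132.66,71.83) → (123.92,48.10) → (120.69,33.09) → (126.59,36.52).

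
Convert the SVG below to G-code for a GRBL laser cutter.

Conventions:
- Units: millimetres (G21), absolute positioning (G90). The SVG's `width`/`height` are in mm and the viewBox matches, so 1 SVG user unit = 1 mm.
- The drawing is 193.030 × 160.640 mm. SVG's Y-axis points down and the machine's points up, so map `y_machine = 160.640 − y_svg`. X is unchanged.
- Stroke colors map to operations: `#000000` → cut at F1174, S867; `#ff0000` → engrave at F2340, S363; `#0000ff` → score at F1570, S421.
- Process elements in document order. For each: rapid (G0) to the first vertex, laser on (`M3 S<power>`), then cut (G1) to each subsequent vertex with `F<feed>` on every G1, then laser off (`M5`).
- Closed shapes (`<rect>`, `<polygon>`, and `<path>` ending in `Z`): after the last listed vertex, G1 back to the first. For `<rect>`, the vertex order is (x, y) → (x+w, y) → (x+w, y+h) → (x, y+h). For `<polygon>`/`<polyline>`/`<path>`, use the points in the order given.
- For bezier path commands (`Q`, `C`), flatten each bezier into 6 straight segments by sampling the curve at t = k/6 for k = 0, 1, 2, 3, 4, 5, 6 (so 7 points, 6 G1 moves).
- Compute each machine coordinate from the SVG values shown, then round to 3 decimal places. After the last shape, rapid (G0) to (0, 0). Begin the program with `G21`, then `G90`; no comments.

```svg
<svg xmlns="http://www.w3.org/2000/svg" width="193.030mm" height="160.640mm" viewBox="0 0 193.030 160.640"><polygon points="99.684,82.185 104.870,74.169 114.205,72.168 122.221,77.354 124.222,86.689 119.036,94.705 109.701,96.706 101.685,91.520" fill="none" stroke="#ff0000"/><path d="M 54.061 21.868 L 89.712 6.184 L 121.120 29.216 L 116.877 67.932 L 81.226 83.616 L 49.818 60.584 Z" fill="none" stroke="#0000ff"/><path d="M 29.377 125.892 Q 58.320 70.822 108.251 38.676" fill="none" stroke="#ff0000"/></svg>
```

1 u = 1 mm; y_m = 160.640 − y.

[1] `<polygon>` regular polygon, #ff0000→engrave S363 F2340: (99.684,78.455) → (104.870,86.471) → (114.205,88.472) → (122.221,83.286) → (124.222,73.951) → (119.036,65.935) → (109.701,63.934) → (101.685,69.120) → (99.684,78.455) (closed)

[2] `<path>` regular polygon, #0000ff→score S421 F1570: (54.061,138.772) → (89.712,154.456) → (121.120,131.424) → (116.877,92.708) → (81.226,77.024) → (49.818,100.056) → (54.061,138.772) (closed)

[3] `<path>` quadratic bezier, #ff0000→engrave S363 F2340: (29.377,34.748) → (39.608,52.468) → (51.004,68.914) → (63.567,84.087) → (77.296,97.986) → (92.190,110.612) → (108.251,121.964)

G21
G90
G0 X99.684 Y78.455
M3 S363
G1 X104.870 Y86.471 F2340
G1 X114.205 Y88.472 F2340
G1 X122.221 Y83.286 F2340
G1 X124.222 Y73.951 F2340
G1 X119.036 Y65.935 F2340
G1 X109.701 Y63.934 F2340
G1 X101.685 Y69.120 F2340
G1 X99.684 Y78.455 F2340
M5
G0 X54.061 Y138.772
M3 S421
G1 X89.712 Y154.456 F1570
G1 X121.120 Y131.424 F1570
G1 X116.877 Y92.708 F1570
G1 X81.226 Y77.024 F1570
G1 X49.818 Y100.056 F1570
G1 X54.061 Y138.772 F1570
M5
G0 X29.377 Y34.748
M3 S363
G1 X39.608 Y52.468 F2340
G1 X51.004 Y68.914 F2340
G1 X63.567 Y84.087 F2340
G1 X77.296 Y97.986 F2340
G1 X92.190 Y110.612 F2340
G1 X108.251 Y121.964 F2340
M5
G0 X0.000 Y0.000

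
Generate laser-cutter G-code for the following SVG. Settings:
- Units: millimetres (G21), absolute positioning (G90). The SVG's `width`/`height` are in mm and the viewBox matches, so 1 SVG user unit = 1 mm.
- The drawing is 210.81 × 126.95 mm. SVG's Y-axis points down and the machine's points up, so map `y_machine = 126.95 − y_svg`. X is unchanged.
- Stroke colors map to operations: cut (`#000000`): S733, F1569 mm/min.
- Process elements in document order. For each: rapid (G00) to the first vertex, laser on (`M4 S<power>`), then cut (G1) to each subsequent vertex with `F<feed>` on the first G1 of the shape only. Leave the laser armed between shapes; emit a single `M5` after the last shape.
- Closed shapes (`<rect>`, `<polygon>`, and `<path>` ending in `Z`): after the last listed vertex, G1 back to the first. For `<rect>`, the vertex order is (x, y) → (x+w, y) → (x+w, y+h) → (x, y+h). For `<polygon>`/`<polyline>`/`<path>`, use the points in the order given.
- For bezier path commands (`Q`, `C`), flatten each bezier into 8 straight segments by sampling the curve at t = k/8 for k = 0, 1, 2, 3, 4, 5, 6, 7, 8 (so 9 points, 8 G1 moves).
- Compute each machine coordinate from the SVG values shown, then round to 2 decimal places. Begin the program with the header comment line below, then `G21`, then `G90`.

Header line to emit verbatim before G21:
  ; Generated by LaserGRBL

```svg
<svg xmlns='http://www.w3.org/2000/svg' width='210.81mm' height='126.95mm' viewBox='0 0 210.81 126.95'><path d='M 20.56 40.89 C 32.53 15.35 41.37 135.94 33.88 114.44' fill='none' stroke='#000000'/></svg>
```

1 u = 1 mm; y_m = 126.95 − y.

[1] `<path>` cubic bezier, #000000→cut S733 F1569: (20.56,86.06) → (24.88,89.35) → (28.74,82.32) → (32.01,68.34) → (34.52,50.80) → (36.11,33.07) → (36.64,18.52) → (35.95,10.55) → (33.88,12.51)

; Generated by LaserGRBL
G21
G90
G00 X20.56 Y86.06
M4 S733
G1 X24.88 Y89.35 F1569
G1 X28.74 Y82.32
G1 X32.01 Y68.34
G1 X34.52 Y50.80
G1 X36.11 Y33.07
G1 X36.64 Y18.52
G1 X35.95 Y10.55
G1 X33.88 Y12.51
M5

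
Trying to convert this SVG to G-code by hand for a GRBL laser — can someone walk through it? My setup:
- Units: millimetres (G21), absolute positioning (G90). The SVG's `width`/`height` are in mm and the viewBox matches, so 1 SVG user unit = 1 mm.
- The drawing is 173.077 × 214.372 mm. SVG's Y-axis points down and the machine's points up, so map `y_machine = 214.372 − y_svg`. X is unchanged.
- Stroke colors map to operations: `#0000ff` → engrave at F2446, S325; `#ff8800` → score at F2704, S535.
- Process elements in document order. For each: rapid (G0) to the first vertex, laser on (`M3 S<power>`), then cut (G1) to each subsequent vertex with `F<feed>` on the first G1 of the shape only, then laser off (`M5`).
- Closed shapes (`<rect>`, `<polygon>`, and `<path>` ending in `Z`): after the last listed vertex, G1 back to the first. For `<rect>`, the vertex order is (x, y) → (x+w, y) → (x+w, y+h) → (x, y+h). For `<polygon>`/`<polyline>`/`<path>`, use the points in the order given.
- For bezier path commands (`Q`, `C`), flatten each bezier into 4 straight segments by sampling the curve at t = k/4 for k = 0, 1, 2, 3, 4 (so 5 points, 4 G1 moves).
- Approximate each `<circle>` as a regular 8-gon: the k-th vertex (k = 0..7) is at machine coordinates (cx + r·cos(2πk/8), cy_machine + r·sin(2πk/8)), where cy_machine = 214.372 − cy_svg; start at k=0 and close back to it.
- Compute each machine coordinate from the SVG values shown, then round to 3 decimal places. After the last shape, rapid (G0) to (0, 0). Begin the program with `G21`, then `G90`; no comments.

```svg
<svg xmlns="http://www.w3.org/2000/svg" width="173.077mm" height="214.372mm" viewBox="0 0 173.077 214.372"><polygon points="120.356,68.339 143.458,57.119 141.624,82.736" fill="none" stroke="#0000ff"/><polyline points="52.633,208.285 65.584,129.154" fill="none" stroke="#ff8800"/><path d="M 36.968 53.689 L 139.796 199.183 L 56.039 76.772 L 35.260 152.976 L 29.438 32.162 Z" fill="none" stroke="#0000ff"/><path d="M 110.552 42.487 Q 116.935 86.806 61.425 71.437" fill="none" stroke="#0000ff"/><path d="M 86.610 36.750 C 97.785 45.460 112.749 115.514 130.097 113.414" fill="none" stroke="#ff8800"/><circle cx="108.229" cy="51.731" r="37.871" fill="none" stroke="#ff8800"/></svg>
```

G21
G90
G0 X120.356 Y146.033
M3 S325
G1 X143.458 Y157.253 F2446
G1 X141.624 Y131.636
G1 X120.356 Y146.033
M5
G0 X52.633 Y6.087
M3 S535
G1 X65.584 Y85.218 F2704
M5
G0 X36.968 Y160.683
M3 S325
G1 X139.796 Y15.189 F2446
G1 X56.039 Y137.600
G1 X35.260 Y61.396
G1 X29.438 Y182.210
G1 X36.968 Y160.683
M5
G0 X110.552 Y171.885
M3 S325
G1 X109.875 Y153.456 F2446
G1 X101.462 Y142.488
G1 X85.312 Y138.981
G1 X61.425 Y142.935
M5
G0 X86.610 Y177.622
M3 S535
G1 X95.680 Y161.673 F2704
G1 X106.039 Y135.236
G1 X117.555 Y110.826
G1 X130.097 Y100.958
M5
G0 X146.100 Y162.641
M3 S535
G1 X135.008 Y189.420 F2704
G1 X108.229 Y200.512
G1 X81.450 Y189.420
G1 X70.358 Y162.641
G1 X81.450 Y135.862
G1 X108.229 Y124.770
G1 X135.008 Y135.862
G1 X146.100 Y162.641
M5
G0 X0.000 Y0.000

viewBox `0 0 173.077 214.372` with mm width/height → 1 unit = 1 mm. Flip: y_m = 214.372 − y_svg.

**Shape 1** — `<polygon>` regular polygon, stroke `#0000ff` → engrave (S325, F2446). Machine vertices: (120.356,146.033) → (143.458,157.253) → (141.624,131.636) → (120.356,146.033). Closed: final G1 returns to the first vertex.

**Shape 2** — `<polyline>` line segment, stroke `#ff8800` → score (S535, F2704). Machine vertices: (52.633,6.087) → (65.584,85.218). Open path.

**Shape 3** — `<path>` closed polygon, stroke `#0000ff` → engrave (S325, F2446). Machine vertices: (36.968,160.683) → (139.796,15.189) → (56.039,137.600) → (35.260,61.396) → (29.438,182.210) → (36.968,160.683). Closed: final G1 returns to the first vertex.

**Shape 4** — `<path>` quadratic bezier, stroke `#0000ff` → engrave (S325, F2446). Control points (SVG): P0=(110.552,42.487), P1=(116.935,86.806), P2=(61.425,71.437); sampled at t=k/4. Machine vertices: (110.552,171.885) → (109.875,153.456) → (101.462,142.488) → (85.312,138.981) → (61.425,142.935). Open path.

**Shape 5** — `<path>` cubic bezier, stroke `#ff8800` → score (S535, F2704). Control points (SVG): P0=(86.610,36.750), P1=(97.785,45.460), P2=(112.749,115.514), P3=(130.097,113.414); sampled at t=k/4. Machine vertices: (86.610,177.622) → (95.680,161.673) → (106.039,135.236) → (117.555,110.826) → (130.097,100.958). Open path.

**Shape 6** — `<circle>` circle, stroke `#ff8800` → score (S535, F2704). Machine vertices: (146.100,162.641) → (135.008,189.420) → (108.229,200.512) → (81.450,189.420) → (70.358,162.641) → (81.450,135.862) → (108.229,124.770) → (135.008,135.862) → (146.100,162.641). Closed: final G1 returns to the first vertex.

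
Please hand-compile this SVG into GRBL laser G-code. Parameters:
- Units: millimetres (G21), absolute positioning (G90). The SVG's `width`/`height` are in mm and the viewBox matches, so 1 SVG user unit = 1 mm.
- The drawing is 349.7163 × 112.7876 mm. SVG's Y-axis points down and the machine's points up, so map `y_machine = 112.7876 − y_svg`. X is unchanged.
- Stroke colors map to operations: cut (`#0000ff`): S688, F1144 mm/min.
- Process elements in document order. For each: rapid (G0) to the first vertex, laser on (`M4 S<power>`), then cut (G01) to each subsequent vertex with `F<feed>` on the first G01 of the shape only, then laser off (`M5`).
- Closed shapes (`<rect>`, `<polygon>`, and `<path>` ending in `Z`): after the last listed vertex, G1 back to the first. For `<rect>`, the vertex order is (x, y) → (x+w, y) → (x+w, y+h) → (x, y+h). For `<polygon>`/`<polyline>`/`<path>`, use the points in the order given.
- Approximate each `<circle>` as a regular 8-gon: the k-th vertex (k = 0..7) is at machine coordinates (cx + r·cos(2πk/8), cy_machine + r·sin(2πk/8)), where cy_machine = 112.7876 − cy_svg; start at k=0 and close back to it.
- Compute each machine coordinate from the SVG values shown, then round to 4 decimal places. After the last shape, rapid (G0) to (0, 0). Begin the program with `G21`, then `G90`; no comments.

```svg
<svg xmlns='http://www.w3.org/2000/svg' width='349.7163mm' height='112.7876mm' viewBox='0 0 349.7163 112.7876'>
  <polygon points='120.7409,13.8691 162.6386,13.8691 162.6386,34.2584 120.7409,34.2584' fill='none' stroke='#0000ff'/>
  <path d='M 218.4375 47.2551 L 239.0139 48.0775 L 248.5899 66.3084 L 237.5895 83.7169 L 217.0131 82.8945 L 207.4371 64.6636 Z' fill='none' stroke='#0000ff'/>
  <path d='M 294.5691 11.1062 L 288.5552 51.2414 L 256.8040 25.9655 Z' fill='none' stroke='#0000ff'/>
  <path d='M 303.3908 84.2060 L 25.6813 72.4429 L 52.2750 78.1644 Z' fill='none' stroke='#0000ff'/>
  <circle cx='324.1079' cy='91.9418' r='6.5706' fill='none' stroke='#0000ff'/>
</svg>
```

Since the viewBox matches the mm dimensions, user units are millimetres directly. The only transform is the Y-flip y_m = 112.7876 − y_svg.

Shape 1 is a rectangle drawn with `<polygon>`. Its stroke #0000ff means cut at S688, F1144. After flipping Y the toolpath is (120.7409,98.9185) → (162.6386,98.9185) → (162.6386,78.5292) → (120.7409,78.5292) → (120.7409,98.9185), returning to the start.

Shape 2 is a regular polygon drawn with `<path>`. Its stroke #0000ff means cut at S688, F1144. After flipping Y the toolpath is (218.4375,65.5325) → (239.0139,64.7101) → (248.5899,46.4792) → (237.5895,29.0707) → (217.0131,29.8931) → (207.4371,48.1240) → (218.4375,65.5325), returning to the start.

Shape 3 is a regular polygon drawn with `<path>`. Its stroke #0000ff means cut at S688, F1144. After flipping Y the toolpath is (294.5691,101.6814) → (288.5552,61.5462) → (256.8040,86.8221) → (294.5691,101.6814), returning to the start.

Shape 4 is a closed polygon drawn with `<path>`. Its stroke #0000ff means cut at S688, F1144. After flipping Y the toolpath is (303.3908,28.5816) → (25.6813,40.3447) → (52.2750,34.6232) → (303.3908,28.5816), returning to the start.

Shape 5 is a circle drawn with `<circle>`. Its stroke #0000ff means cut at S688, F1144. After flipping Y the toolpath is (330.6785,20.8458) → (328.7540,25.4919) → (324.1079,27.4164) → (319.4618,25.4919) → (317.5373,20.8458) → (319.4618,16.1997) → (324.1079,14.2752) → (328.7540,16.1997) → (330.6785,20.8458), returning to the start.

G21
G90
G0 X120.7409 Y98.9185
M4 S688
G01 X162.6386 Y98.9185 F1144
G01 X162.6386 Y78.5292
G01 X120.7409 Y78.5292
G01 X120.7409 Y98.9185
M5
G0 X218.4375 Y65.5325
M4 S688
G01 X239.0139 Y64.7101 F1144
G01 X248.5899 Y46.4792
G01 X237.5895 Y29.0707
G01 X217.0131 Y29.8931
G01 X207.4371 Y48.1240
G01 X218.4375 Y65.5325
M5
G0 X294.5691 Y101.6814
M4 S688
G01 X288.5552 Y61.5462 F1144
G01 X256.8040 Y86.8221
G01 X294.5691 Y101.6814
M5
G0 X303.3908 Y28.5816
M4 S688
G01 X25.6813 Y40.3447 F1144
G01 X52.2750 Y34.6232
G01 X303.3908 Y28.5816
M5
G0 X330.6785 Y20.8458
M4 S688
G01 X328.7540 Y25.4919 F1144
G01 X324.1079 Y27.4164
G01 X319.4618 Y25.4919
G01 X317.5373 Y20.8458
G01 X319.4618 Y16.1997
G01 X324.1079 Y14.2752
G01 X328.7540 Y16.1997
G01 X330.6785 Y20.8458
M5
G0 X0.0000 Y0.0000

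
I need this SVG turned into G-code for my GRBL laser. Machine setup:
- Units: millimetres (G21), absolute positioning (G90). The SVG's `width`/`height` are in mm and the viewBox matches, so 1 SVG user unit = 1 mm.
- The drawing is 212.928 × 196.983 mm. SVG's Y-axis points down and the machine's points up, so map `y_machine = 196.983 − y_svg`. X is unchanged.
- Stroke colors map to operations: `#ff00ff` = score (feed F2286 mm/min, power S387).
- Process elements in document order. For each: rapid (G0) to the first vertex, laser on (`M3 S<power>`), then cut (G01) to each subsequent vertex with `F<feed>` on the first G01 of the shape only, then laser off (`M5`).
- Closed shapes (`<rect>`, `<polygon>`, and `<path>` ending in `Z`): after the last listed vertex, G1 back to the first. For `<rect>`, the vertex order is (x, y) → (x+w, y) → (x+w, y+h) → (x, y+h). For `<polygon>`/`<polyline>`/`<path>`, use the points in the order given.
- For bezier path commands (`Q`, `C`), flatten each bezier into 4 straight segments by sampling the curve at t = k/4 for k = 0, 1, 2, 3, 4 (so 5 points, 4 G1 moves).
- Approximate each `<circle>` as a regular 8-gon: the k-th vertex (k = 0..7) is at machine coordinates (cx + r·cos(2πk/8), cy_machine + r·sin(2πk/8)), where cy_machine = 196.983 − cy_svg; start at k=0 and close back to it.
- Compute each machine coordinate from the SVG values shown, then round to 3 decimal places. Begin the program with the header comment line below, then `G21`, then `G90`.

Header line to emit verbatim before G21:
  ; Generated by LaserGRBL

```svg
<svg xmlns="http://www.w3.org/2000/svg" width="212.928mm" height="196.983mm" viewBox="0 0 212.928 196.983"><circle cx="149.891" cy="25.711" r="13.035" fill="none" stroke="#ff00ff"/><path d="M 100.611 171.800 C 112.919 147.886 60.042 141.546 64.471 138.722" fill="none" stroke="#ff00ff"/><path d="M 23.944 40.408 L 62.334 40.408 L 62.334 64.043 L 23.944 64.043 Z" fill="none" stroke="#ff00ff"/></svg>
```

; Generated by LaserGRBL
G21
G90
G0 X162.926 Y171.272
M3 S387
G01 X159.108 Y180.489 F2286
G01 X149.891 Y184.307
G01 X140.674 Y180.489
G01 X136.856 Y171.272
G01 X140.674 Y162.055
G01 X149.891 Y158.237
G01 X159.108 Y162.055
G01 X162.926 Y171.272
M5
G0 X100.611 Y25.183
M3 S387
G01 X99.534 Y40.043 F2286
G01 X85.496 Y49.631
G01 X69.980 Y55.264
G01 X64.471 Y58.261
M5
G0 X23.944 Y156.575
M3 S387
G01 X62.334 Y156.575 F2286
G01 X62.334 Y132.940
G01 X23.944 Y132.940
G01 X23.944 Y156.575
M5

1 u = 1 mm; y_m = 196.983 − y.

[1] `<circle>` circle, #ff00ff→score S387 F2286: (162.926,171.272) → (159.108,180.489) → (149.891,184.307) → (140.674,180.489) → (136.856,171.272) → (140.674,162.055) → (149.891,158.237) → (159.108,162.055) → (162.926,171.272) (closed)

[2] `<path>` cubic bezier, #ff00ff→score S387 F2286: (100.611,25.183) → (99.534,40.043) → (85.496,49.631) → (69.980,55.264) → (64.471,58.261)

[3] `<path>` rectangle, #ff00ff→score S387 F2286: (23.944,156.575) → (62.334,156.575) → (62.334,132.940) → (23.944,132.940) → (23.944,156.575) (closed)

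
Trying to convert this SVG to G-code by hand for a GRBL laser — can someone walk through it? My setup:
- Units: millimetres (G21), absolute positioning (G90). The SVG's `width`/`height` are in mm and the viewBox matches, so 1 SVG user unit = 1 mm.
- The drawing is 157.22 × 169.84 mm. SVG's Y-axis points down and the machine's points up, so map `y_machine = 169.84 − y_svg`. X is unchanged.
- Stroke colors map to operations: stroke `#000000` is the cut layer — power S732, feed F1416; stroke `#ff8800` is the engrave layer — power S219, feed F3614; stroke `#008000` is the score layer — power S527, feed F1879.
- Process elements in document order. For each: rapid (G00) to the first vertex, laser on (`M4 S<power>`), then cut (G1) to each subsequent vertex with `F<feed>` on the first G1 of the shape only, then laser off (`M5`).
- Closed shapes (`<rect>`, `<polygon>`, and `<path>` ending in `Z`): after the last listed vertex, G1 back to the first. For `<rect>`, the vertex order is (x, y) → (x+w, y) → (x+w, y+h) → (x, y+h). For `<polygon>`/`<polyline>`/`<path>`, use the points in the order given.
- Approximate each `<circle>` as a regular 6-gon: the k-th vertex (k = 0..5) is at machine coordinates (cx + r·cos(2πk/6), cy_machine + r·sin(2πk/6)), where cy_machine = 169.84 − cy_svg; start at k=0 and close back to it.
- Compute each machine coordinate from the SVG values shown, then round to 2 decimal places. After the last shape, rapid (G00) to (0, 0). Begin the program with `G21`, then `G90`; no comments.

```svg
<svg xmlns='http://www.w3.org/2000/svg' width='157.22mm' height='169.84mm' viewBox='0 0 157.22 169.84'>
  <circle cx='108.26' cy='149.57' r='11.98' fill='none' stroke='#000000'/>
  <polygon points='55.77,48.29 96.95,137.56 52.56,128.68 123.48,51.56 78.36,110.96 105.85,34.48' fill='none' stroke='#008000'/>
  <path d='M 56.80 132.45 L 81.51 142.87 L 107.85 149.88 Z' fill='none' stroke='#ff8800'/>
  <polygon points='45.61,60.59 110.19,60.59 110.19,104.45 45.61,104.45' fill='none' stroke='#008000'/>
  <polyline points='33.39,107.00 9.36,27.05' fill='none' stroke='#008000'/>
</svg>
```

G21
G90
G00 X120.24 Y20.27
M4 S732
G1 X114.25 Y30.64 F1416
G1 X102.27 Y30.64
G1 X96.28 Y20.27
G1 X102.27 Y9.90
G1 X114.25 Y9.90
G1 X120.24 Y20.27
M5
G00 X55.77 Y121.55
M4 S527
G1 X96.95 Y32.28 F1879
G1 X52.56 Y41.16
G1 X123.48 Y118.28
G1 X78.36 Y58.88
G1 X105.85 Y135.36
G1 X55.77 Y121.55
M5
G00 X56.80 Y37.39
M4 S219
G1 X81.51 Y26.97 F3614
G1 X107.85 Y19.96
G1 X56.80 Y37.39
M5
G00 X45.61 Y109.25
M4 S527
G1 X110.19 Y109.25 F1879
G1 X110.19 Y65.39
G1 X45.61 Y65.39
G1 X45.61 Y109.25
M5
G00 X33.39 Y62.84
M4 S527
G1 X9.36 Y142.79 F1879
M5
G00 X0.00 Y0.00

1 u = 1 mm; y_m = 169.84 − y.

[1] `<circle>` circle, #000000→cut S732 F1416: (120.24,20.27) → (114.25,30.64) → (102.27,30.64) → (96.28,20.27) → (102.27,9.90) → (114.25,9.90) → (120.24,20.27) (closed)

[2] `<polygon>` closed polygon, #008000→score S527 F1879: (55.77,121.55) → (96.95,32.28) → (52.56,41.16) → (123.48,118.28) → (78.36,58.88) → (105.85,135.36) → (55.77,121.55) (closed)

[3] `<path>` closed polygon, #ff8800→engrave S219 F3614: (56.80,37.39) → (81.51,26.97) → (107.85,19.96) → (56.80,37.39) (closed)

[4] `<polygon>` rectangle, #008000→score S527 F1879: (45.61,109.25) → (110.19,109.25) → (110.19,65.39) → (45.61,65.39) → (45.61,109.25) (closed)

[5] `<polyline>` line segment, #008000→score S527 F1879: (33.39,62.84) → (9.36,142.79)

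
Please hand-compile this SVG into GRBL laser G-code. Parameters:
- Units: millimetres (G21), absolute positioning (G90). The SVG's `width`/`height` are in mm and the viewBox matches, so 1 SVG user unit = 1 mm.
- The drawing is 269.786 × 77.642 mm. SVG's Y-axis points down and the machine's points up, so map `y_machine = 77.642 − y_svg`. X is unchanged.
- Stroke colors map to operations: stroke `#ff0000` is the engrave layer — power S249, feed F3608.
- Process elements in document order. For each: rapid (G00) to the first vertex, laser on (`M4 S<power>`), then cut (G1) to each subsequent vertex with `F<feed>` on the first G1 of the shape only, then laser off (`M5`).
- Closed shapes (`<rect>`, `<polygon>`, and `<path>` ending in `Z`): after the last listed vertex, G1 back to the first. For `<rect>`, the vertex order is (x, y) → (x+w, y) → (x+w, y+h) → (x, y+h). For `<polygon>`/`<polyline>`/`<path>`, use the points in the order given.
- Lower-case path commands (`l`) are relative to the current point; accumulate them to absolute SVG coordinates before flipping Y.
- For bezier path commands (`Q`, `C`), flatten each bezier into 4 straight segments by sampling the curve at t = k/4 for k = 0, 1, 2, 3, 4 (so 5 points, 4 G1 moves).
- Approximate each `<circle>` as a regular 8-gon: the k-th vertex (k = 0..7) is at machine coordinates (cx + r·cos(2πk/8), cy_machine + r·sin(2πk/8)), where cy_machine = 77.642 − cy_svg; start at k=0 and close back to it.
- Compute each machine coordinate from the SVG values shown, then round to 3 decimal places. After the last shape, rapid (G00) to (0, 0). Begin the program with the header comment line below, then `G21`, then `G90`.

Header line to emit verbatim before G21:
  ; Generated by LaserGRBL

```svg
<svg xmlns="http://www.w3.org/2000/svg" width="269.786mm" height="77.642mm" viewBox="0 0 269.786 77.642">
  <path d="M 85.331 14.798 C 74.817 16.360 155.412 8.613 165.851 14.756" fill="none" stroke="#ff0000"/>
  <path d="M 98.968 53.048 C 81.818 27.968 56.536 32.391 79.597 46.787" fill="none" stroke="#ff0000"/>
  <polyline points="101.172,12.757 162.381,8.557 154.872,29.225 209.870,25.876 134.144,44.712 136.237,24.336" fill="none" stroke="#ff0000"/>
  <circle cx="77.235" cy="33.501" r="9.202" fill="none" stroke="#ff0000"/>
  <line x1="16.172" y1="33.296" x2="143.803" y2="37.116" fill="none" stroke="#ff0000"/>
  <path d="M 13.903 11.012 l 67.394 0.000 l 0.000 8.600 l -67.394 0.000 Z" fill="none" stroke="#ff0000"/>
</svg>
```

; Generated by LaserGRBL
G21
G90
G00 X85.331 Y62.844
M4 S249
G1 X92.009 Y63.055 F3608
G1 X117.734 Y64.583
G1 X147.387 Y65.251
G1 X165.851 Y62.886
M5
G00 X98.968 Y24.594
M4 S249
G1 X85.463 Y38.177 F3608
G1 X74.203 Y42.528
G1 X70.483 Y39.477
G1 X79.597 Y30.855
M5
G00 X101.172 Y64.885
M4 S249
G1 X162.381 Y69.085 F3608
G1 X154.872 Y48.417
G1 X209.870 Y51.766
G1 X134.144 Y32.930
G1 X136.237 Y53.306
M5
G00 X86.437 Y44.141
M4 S249
G1 X83.742 Y50.648 F3608
G1 X77.235 Y53.343
G1 X70.728 Y50.648
G1 X68.033 Y44.141
G1 X70.728 Y37.634
G1 X77.235 Y34.939
G1 X83.742 Y37.634
G1 X86.437 Y44.141
M5
G00 X16.172 Y44.346
M4 S249
G1 X143.803 Y40.526 F3608
M5
G00 X13.903 Y66.630
M4 S249
G1 X81.297 Y66.630 F3608
G1 X81.297 Y58.030
G1 X13.903 Y58.030
G1 X13.903 Y66.630
M5
G00 X0.000 Y0.000

Since the viewBox matches the mm dimensions, user units are millimetres directly. The only transform is the Y-flip y_m = 77.642 − y_svg.

Shape 1 is a cubic bezier drawn with `<path>`. Its stroke #ff0000 means engrave at S249, F3608. After flipping Y the toolpath is (85.331,62.844) → (92.009,63.055) → (117.734,64.583) → (147.387,65.251) → (165.851,62.886).

Shape 2 is a cubic bezier drawn with `<path>`. Its stroke #ff0000 means engrave at S249, F3608. After flipping Y the toolpath is (98.968,24.594) → (85.463,38.177) → (74.203,42.528) → (70.483,39.477) → (79.597,30.855).

Shape 3 is a open polyline drawn with `<polyline>`. Its stroke #ff0000 means engrave at S249, F3608. After flipping Y the toolpath is (101.172,64.885) → (162.381,69.085) → (154.872,48.417) → (209.870,51.766) → (134.144,32.930) → (136.237,53.306).

Shape 4 is a circle drawn with `<circle>`. Its stroke #ff0000 means engrave at S249, F3608. After flipping Y the toolpath is (86.437,44.141) → (83.742,50.648) → (77.235,53.343) → (70.728,50.648) → (68.033,44.141) → (70.728,37.634) → (77.235,34.939) → (83.742,37.634) → (86.437,44.141), returning to the start.

Shape 5 is a line segment drawn with `<line>`. Its stroke #ff0000 means engrave at S249, F3608. After flipping Y the toolpath is (16.172,44.346) → (143.803,40.526).

Shape 6 is a rectangle drawn with `<path>`. Its stroke #ff0000 means engrave at S249, F3608. After flipping Y the toolpath is (13.903,66.630) → (81.297,66.630) → (81.297,58.030) → (13.903,58.030) → (13.903,66.630), returning to the start.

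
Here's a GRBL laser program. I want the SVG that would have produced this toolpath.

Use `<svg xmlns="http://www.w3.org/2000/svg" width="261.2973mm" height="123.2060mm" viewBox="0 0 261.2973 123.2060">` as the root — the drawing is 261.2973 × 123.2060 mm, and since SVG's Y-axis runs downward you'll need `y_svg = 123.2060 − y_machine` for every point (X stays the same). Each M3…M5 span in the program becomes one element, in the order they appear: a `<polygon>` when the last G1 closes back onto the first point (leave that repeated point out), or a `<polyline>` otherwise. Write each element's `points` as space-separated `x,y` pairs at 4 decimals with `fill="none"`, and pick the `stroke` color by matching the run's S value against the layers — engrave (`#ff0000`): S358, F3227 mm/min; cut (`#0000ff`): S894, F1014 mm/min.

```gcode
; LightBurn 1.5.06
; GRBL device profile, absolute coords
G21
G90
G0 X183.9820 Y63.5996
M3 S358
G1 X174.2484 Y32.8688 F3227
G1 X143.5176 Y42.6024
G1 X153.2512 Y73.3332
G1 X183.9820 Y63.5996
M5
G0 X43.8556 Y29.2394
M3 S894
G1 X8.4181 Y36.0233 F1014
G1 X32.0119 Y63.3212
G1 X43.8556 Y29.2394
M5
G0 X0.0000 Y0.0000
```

Each laser-on run becomes one SVG element. Flip Y back into SVG space with y_svg = 123.2060 − y_machine.

Run 1: power S358 maps to stroke `#ff0000` (engrave). The run returns to its start, so emit a `<polygon>` with points (Y-flipped): 183.9820,59.6064 174.2484,90.3372 143.5176,80.6036 153.2512,49.8728.

Run 2: S894 ⇒ cut layer `#0000ff`. The run returns to its start, so emit a `<polygon>` with points (Y-flipped): 43.8556,93.9666 8.4181,87.1827 32.0119,59.8848.

<svg xmlns="http://www.w3.org/2000/svg" width="261.2973mm" height="123.2060mm" viewBox="0 0 261.2973 123.2060">
  <polygon points="183.9820,59.6064 174.2484,90.3372 143.5176,80.6036 153.2512,49.8728" fill="none" stroke="#ff0000"/>
  <polygon points="43.8556,93.9666 8.4181,87.1827 32.0119,59.8848" fill="none" stroke="#0000ff"/>
</svg>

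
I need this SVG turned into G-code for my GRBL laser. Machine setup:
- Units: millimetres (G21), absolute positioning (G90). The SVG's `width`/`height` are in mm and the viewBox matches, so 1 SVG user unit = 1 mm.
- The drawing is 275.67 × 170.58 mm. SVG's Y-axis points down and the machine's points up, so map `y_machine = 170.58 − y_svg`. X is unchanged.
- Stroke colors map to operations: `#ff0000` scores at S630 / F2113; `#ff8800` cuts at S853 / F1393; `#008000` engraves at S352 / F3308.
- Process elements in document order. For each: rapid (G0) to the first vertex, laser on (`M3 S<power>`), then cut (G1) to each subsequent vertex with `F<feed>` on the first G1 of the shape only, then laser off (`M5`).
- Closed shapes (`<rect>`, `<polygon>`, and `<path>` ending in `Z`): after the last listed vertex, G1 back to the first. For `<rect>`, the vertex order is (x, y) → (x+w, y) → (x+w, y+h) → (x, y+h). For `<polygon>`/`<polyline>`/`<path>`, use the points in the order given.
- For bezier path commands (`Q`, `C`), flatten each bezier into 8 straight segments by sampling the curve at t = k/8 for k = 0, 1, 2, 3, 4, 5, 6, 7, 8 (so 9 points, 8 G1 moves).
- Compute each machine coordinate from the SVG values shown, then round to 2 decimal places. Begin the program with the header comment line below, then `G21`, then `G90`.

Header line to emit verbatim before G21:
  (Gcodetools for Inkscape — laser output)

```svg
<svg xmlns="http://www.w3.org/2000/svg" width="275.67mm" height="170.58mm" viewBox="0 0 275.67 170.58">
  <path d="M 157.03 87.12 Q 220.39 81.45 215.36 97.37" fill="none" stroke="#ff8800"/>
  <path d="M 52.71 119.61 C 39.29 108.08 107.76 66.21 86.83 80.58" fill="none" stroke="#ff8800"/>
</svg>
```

(Gcodetools for Inkscape — laser output)
G21
G90
G0 X157.03 Y83.46
M3 S853
G1 X171.80 Y84.54 F1393
G1 X184.44 Y84.95
G1 X194.93 Y84.68
G1 X203.29 Y83.73
G1 X209.52 Y82.11
G1 X213.60 Y79.82
G1 X215.55 Y76.85
G1 X215.36 Y73.21
M5
G0 X52.71 Y50.97
M3 S853
G1 X51.18 Y56.55 F1393
G1 X55.32 Y63.95
G1 X63.13 Y72.18
G1 X72.59 Y80.20
G1 X81.69 Y87.01
G1 X88.44 Y91.59
G1 X90.82 Y92.92
G1 X86.83 Y90.00
M5

1 u = 1 mm; y_m = 170.58 − y.

[1] `<path>` quadratic bezier, #ff8800→cut S853 F1393: (157.03,83.46) → (171.80,84.54) → (184.44,84.95) → (194.93,84.68) → (203.29,83.73) → (209.52,82.11) → (213.60,79.82) → (215.55,76.85) → (215.36,73.21)

[2] `<path>` cubic bezier, #ff8800→cut S853 F1393: (52.71,50.97) → (51.18,56.55) → (55.32,63.95) → (63.13,72.18) → (72.59,80.20) → (81.69,87.01) → (88.44,91.59) → (90.82,92.92) → (86.83,90.00)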